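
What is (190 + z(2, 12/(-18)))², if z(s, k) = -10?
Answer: 32400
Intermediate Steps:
(190 + z(2, 12/(-18)))² = (190 - 10)² = 180² = 32400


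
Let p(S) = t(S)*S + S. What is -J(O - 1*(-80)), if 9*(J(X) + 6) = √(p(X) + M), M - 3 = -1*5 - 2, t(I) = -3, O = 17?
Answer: 6 - I*√22/3 ≈ 6.0 - 1.5635*I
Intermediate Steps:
M = -4 (M = 3 + (-1*5 - 2) = 3 + (-5 - 2) = 3 - 7 = -4)
p(S) = -2*S (p(S) = -3*S + S = -2*S)
J(X) = -6 + √(-4 - 2*X)/9 (J(X) = -6 + √(-2*X - 4)/9 = -6 + √(-4 - 2*X)/9)
-J(O - 1*(-80)) = -(-6 + √(-4 - 2*(17 - 1*(-80)))/9) = -(-6 + √(-4 - 2*(17 + 80))/9) = -(-6 + √(-4 - 2*97)/9) = -(-6 + √(-4 - 194)/9) = -(-6 + √(-198)/9) = -(-6 + (3*I*√22)/9) = -(-6 + I*√22/3) = 6 - I*√22/3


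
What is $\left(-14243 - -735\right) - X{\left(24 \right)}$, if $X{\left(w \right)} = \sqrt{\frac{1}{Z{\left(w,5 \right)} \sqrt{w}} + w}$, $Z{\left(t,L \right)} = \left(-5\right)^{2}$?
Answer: $-13508 - \frac{\sqrt{21600 + 3 \sqrt{6}}}{30} \approx -13513.0$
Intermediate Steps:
$Z{\left(t,L \right)} = 25$
$X{\left(w \right)} = \sqrt{w + \frac{1}{25 \sqrt{w}}}$ ($X{\left(w \right)} = \sqrt{\frac{1}{25 \sqrt{w}} + w} = \sqrt{w + \frac{1}{25 \sqrt{w}}}$)
$\left(-14243 - -735\right) - X{\left(24 \right)} = \left(-14243 - -735\right) - \frac{\sqrt{\frac{1}{\sqrt{24}} + 25 \cdot 24}}{5} = \left(-14243 + 735\right) - \frac{\sqrt{\frac{\sqrt{6}}{12} + 600}}{5} = -13508 - \frac{\sqrt{600 + \frac{\sqrt{6}}{12}}}{5}$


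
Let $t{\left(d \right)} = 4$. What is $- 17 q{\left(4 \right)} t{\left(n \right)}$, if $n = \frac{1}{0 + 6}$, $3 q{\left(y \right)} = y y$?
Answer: $- \frac{1088}{3} \approx -362.67$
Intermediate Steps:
$q{\left(y \right)} = \frac{y^{2}}{3}$ ($q{\left(y \right)} = \frac{y y}{3} = \frac{y^{2}}{3}$)
$n = \frac{1}{6} \approx 0.16667$
$- 17 q{\left(4 \right)} t{\left(n \right)} = - 17 \frac{4^{2}}{3} \cdot 4 = - 17 \cdot \frac{1}{3} \cdot 16 \cdot 4 = \left(-17\right) \frac{16}{3} \cdot 4 = \left(- \frac{272}{3}\right) 4 = - \frac{1088}{3}$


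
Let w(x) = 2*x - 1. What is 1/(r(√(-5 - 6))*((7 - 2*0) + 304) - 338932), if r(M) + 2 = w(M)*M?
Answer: I/(-346396*I + 311*√11) ≈ -2.8868e-6 + 8.5962e-9*I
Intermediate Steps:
w(x) = -1 + 2*x
r(M) = -2 + M*(-1 + 2*M) (r(M) = -2 + (-1 + 2*M)*M = -2 + M*(-1 + 2*M))
1/(r(√(-5 - 6))*((7 - 2*0) + 304) - 338932) = 1/((-2 + √(-5 - 6)*(-1 + 2*√(-5 - 6)))*((7 - 2*0) + 304) - 338932) = 1/((-2 + √(-11)*(-1 + 2*√(-11)))*((7 + 0) + 304) - 338932) = 1/((-2 + (I*√11)*(-1 + 2*(I*√11)))*(7 + 304) - 338932) = 1/((-2 + (I*√11)*(-1 + 2*I*√11))*311 - 338932) = 1/((-2 + I*√11*(-1 + 2*I*√11))*311 - 338932) = 1/((-622 + 311*I*√11*(-1 + 2*I*√11)) - 338932) = 1/(-339554 + 311*I*√11*(-1 + 2*I*√11))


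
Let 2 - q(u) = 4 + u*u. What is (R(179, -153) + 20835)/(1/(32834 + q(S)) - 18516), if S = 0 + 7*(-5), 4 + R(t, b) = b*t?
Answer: 18837772/53203201 ≈ 0.35407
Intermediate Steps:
R(t, b) = -4 + b*t
S = -35 (S = 0 - 35 = -35)
q(u) = -2 - u**2 (q(u) = 2 - (4 + u*u) = 2 - (4 + u**2) = 2 + (-4 - u**2) = -2 - u**2)
(R(179, -153) + 20835)/(1/(32834 + q(S)) - 18516) = ((-4 - 153*179) + 20835)/(1/(32834 + (-2 - 1*(-35)**2)) - 18516) = ((-4 - 27387) + 20835)/(1/(32834 + (-2 - 1*1225)) - 18516) = (-27391 + 20835)/(1/(32834 + (-2 - 1225)) - 18516) = -6556/(1/(32834 - 1227) - 18516) = -6556/(1/31607 - 18516) = -6556/(-585235211/31607) = -6556*(-31607/585235211) = 18837772/53203201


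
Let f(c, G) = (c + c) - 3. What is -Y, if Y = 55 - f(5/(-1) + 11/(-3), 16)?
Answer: -226/3 ≈ -75.333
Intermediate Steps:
f(c, G) = -3 + 2*c (f(c, G) = 2*c - 3 = -3 + 2*c)
Y = 226/3 (Y = 55 - (-3 + 2*(5/(-1) + 11/(-3))) = 55 - (-3 + 2*(5*(-1) + 11*(-⅓))) = 55 - (-3 + 2*(-5 - 11/3)) = 55 - (-3 + 2*(-26/3)) = 55 - (-3 - 52/3) = 55 - 1*(-61/3) = 55 + 61/3 = 226/3 ≈ 75.333)
-Y = -1*226/3 = -226/3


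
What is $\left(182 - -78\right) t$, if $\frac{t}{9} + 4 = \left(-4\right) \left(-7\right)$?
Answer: $56160$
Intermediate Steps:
$t = 216$ ($t = -36 + 9 \left(\left(-4\right) \left(-7\right)\right) = -36 + 9 \cdot 28 = -36 + 252 = 216$)
$\left(182 - -78\right) t = \left(182 - -78\right) 216 = \left(182 + 78\right) 216 = 260 \cdot 216 = 56160$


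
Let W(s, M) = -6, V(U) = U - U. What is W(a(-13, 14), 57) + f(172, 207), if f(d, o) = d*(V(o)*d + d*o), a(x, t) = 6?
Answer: 6123882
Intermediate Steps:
V(U) = 0
f(d, o) = o*d**2 (f(d, o) = d*(0*d + d*o) = d*(0 + d*o) = d*(d*o) = o*d**2)
W(a(-13, 14), 57) + f(172, 207) = -6 + 207*172**2 = -6 + 207*29584 = -6 + 6123888 = 6123882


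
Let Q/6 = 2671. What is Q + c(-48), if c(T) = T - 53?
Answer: 15925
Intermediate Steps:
c(T) = -53 + T
Q = 16026 (Q = 6*2671 = 16026)
Q + c(-48) = 16026 + (-53 - 48) = 16026 - 101 = 15925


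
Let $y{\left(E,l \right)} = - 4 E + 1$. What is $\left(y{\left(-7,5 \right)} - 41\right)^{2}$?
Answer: $144$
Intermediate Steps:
$y{\left(E,l \right)} = 1 - 4 E$
$\left(y{\left(-7,5 \right)} - 41\right)^{2} = \left(\left(1 - -28\right) - 41\right)^{2} = \left(\left(1 + 28\right) - 41\right)^{2} = \left(29 - 41\right)^{2} = \left(-12\right)^{2} = 144$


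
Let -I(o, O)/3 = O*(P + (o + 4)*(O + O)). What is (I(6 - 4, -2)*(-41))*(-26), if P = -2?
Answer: -166296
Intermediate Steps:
I(o, O) = -3*O*(-2 + 2*O*(4 + o)) (I(o, O) = -3*O*(-2 + (o + 4)*(O + O)) = -3*O*(-2 + (4 + o)*(2*O)) = -3*O*(-2 + 2*O*(4 + o)))
(I(6 - 4, -2)*(-41))*(-26) = ((6*(-2)*(1 - 4*(-2) - 1*(-2)*(6 - 4)))*(-41))*(-26) = ((6*(-2)*(1 + 8 - 1*(-2)*2))*(-41))*(-26) = ((6*(-2)*(1 + 8 + 4))*(-41))*(-26) = ((6*(-2)*13)*(-41))*(-26) = -156*(-41)*(-26) = 6396*(-26) = -166296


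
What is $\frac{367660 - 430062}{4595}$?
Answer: $- \frac{62402}{4595} \approx -13.58$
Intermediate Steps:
$\frac{367660 - 430062}{4595} = \left(-62402\right) \frac{1}{4595} = - \frac{62402}{4595}$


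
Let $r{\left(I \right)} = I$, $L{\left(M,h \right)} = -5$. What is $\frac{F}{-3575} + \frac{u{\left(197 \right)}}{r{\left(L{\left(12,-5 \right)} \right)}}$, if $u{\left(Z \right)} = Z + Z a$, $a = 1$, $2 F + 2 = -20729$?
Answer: $- \frac{542689}{7150} \approx -75.901$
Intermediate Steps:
$F = - \frac{20731}{2}$ ($F = -1 + \frac{1}{2} \left(-20729\right) = -1 - \frac{20729}{2} = - \frac{20731}{2} \approx -10366.0$)
$u{\left(Z \right)} = 2 Z$ ($u{\left(Z \right)} = Z + Z 1 = Z + Z = 2 Z$)
$\frac{F}{-3575} + \frac{u{\left(197 \right)}}{r{\left(L{\left(12,-5 \right)} \right)}} = - \frac{20731}{2 \left(-3575\right)} + \frac{2 \cdot 197}{-5} = \left(- \frac{20731}{2}\right) \left(- \frac{1}{3575}\right) + 394 \left(- \frac{1}{5}\right) = \frac{20731}{7150} - \frac{394}{5} = - \frac{542689}{7150}$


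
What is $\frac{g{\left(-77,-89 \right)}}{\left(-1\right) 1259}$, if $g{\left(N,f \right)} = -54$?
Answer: $\frac{54}{1259} \approx 0.042891$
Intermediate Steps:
$\frac{g{\left(-77,-89 \right)}}{\left(-1\right) 1259} = - \frac{54}{\left(-1\right) 1259} = - \frac{54}{-1259} = \left(-54\right) \left(- \frac{1}{1259}\right) = \frac{54}{1259}$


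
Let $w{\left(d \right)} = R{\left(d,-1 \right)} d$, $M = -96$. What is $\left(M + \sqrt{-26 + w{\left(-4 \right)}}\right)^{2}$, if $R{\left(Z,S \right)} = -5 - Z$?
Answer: $\left(96 - i \sqrt{22}\right)^{2} \approx 9194.0 - 900.56 i$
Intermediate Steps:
$w{\left(d \right)} = d \left(-5 - d\right)$ ($w{\left(d \right)} = \left(-5 - d\right) d = d \left(-5 - d\right)$)
$\left(M + \sqrt{-26 + w{\left(-4 \right)}}\right)^{2} = \left(-96 + \sqrt{-26 - - 4 \left(5 - 4\right)}\right)^{2} = \left(-96 + \sqrt{-26 - \left(-4\right) 1}\right)^{2} = \left(-96 + \sqrt{-26 + 4}\right)^{2} = \left(-96 + \sqrt{-22}\right)^{2} = \left(-96 + i \sqrt{22}\right)^{2}$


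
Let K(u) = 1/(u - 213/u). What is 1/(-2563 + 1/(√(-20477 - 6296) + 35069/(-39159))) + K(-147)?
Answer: -13965450539216881932173/1923453941544345244384156 + 1533427281*I*√26773/269693485914798828433 ≈ -0.0072606 + 9.3034e-10*I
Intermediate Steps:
1/(-2563 + 1/(√(-20477 - 6296) + 35069/(-39159))) + K(-147) = 1/(-2563 + 1/(√(-20477 - 6296) + 35069/(-39159))) - 147/(-213 + (-147)²) = 1/(-2563 + 1/(√(-26773) + 35069*(-1/39159))) - 147/(-213 + 21609) = 1/(-2563 + 1/(I*√26773 - 35069/39159)) - 147/21396 = 1/(-2563 + 1/(-35069/39159 + I*√26773)) - 147*1/21396 = 1/(-2563 + 1/(-35069/39159 + I*√26773)) - 49/7132 = -49/7132 + 1/(-2563 + 1/(-35069/39159 + I*√26773))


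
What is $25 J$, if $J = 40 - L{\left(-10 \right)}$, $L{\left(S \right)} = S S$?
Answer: $-1500$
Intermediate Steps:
$L{\left(S \right)} = S^{2}$
$J = -60$ ($J = 40 - \left(-10\right)^{2} = 40 - 100 = -60$)
$25 J = 25 \left(-60\right) = -1500$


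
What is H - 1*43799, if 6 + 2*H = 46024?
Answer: -20790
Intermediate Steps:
H = 23009 (H = -3 + (1/2)*46024 = -3 + 23012 = 23009)
H - 1*43799 = 23009 - 1*43799 = 23009 - 43799 = -20790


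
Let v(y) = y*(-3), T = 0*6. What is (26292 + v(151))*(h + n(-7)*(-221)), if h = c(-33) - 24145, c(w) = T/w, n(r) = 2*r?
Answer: -543936789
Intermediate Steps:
T = 0
c(w) = 0 (c(w) = 0/w = 0)
v(y) = -3*y
h = -24145 (h = 0 - 24145 = -24145)
(26292 + v(151))*(h + n(-7)*(-221)) = (26292 - 3*151)*(-24145 + (2*(-7))*(-221)) = (26292 - 453)*(-24145 - 14*(-221)) = 25839*(-24145 + 3094) = 25839*(-21051) = -543936789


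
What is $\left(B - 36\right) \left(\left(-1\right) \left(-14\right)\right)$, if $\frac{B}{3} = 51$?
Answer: $1638$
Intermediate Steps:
$B = 153$ ($B = 3 \cdot 51 = 153$)
$\left(B - 36\right) \left(\left(-1\right) \left(-14\right)\right) = \left(153 - 36\right) \left(\left(-1\right) \left(-14\right)\right) = 117 \cdot 14 = 1638$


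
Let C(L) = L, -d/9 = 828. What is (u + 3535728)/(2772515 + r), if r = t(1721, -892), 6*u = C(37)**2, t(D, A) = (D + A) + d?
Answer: 21215737/16595352 ≈ 1.2784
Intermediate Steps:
d = -7452 (d = -9*828 = -7452)
t(D, A) = -7452 + A + D (t(D, A) = (D + A) - 7452 = (A + D) - 7452 = -7452 + A + D)
u = 1369/6 (u = (1/6)*37**2 = (1/6)*1369 = 1369/6 ≈ 228.17)
r = -6623 (r = -7452 - 892 + 1721 = -6623)
(u + 3535728)/(2772515 + r) = (1369/6 + 3535728)/(2772515 - 6623) = (21215737/6)/2765892 = (21215737/6)*(1/2765892) = 21215737/16595352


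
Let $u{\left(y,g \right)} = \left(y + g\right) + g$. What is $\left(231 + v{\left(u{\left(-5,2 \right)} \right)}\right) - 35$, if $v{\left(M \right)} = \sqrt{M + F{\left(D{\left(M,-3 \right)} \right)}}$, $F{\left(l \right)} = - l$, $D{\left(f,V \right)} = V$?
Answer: $196 + \sqrt{2} \approx 197.41$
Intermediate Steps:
$u{\left(y,g \right)} = y + 2 g$ ($u{\left(y,g \right)} = \left(g + y\right) + g = y + 2 g$)
$v{\left(M \right)} = \sqrt{3 + M}$ ($v{\left(M \right)} = \sqrt{M - -3} = \sqrt{M + 3} = \sqrt{3 + M}$)
$\left(231 + v{\left(u{\left(-5,2 \right)} \right)}\right) - 35 = \left(231 + \sqrt{3 + \left(-5 + 2 \cdot 2\right)}\right) - 35 = \left(231 + \sqrt{3 + \left(-5 + 4\right)}\right) - 35 = \left(231 + \sqrt{3 - 1}\right) - 35 = \left(231 + \sqrt{2}\right) - 35 = 196 + \sqrt{2}$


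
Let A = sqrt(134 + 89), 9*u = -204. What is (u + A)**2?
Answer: 6631/9 - 136*sqrt(223)/3 ≈ 59.807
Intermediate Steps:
u = -68/3 (u = (1/9)*(-204) = -68/3 ≈ -22.667)
A = sqrt(223) ≈ 14.933
(u + A)**2 = (-68/3 + sqrt(223))**2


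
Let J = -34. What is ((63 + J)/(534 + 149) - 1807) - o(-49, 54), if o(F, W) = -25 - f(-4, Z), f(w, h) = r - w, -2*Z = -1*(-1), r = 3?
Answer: -1212296/683 ≈ -1775.0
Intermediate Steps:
Z = -½ (Z = -(-1)*(-1)/2 = -½*1 = -½ ≈ -0.50000)
f(w, h) = 3 - w
o(F, W) = -32 (o(F, W) = -25 - (3 - 1*(-4)) = -25 - (3 + 4) = -25 - 1*7 = -25 - 7 = -32)
((63 + J)/(534 + 149) - 1807) - o(-49, 54) = ((63 - 34)/(534 + 149) - 1807) - 1*(-32) = (29/683 - 1807) + 32 = -1234152/683 + 32 = -1212296/683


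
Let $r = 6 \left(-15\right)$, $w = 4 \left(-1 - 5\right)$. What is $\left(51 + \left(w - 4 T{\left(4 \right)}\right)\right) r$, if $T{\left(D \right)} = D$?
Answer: $-990$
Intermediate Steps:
$w = -24$ ($w = 4 \left(-6\right) = -24$)
$r = -90$
$\left(51 + \left(w - 4 T{\left(4 \right)}\right)\right) r = \left(51 - 40\right) \left(-90\right) = 11 \left(-90\right) = -990$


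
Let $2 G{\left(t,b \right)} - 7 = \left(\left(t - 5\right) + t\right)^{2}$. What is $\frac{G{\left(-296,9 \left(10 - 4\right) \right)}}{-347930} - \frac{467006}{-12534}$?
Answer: $\frac{40062934627}{1090238655} \approx 36.747$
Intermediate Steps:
$G{\left(t,b \right)} = \frac{7}{2} + \frac{\left(-5 + 2 t\right)^{2}}{2}$ ($G{\left(t,b \right)} = \frac{7}{2} + \frac{\left(\left(t - 5\right) + t\right)^{2}}{2} = \frac{7}{2} + \frac{\left(\left(-5 + t\right) + t\right)^{2}}{2} = \frac{7}{2} + \frac{\left(-5 + 2 t\right)^{2}}{2}$)
$\frac{G{\left(-296,9 \left(10 - 4\right) \right)}}{-347930} - \frac{467006}{-12534} = \frac{\frac{7}{2} + \frac{\left(-5 + 2 \left(-296\right)\right)^{2}}{2}}{-347930} - \frac{467006}{-12534} = \left(\frac{7}{2} + \frac{\left(-5 - 592\right)^{2}}{2}\right) \left(- \frac{1}{347930}\right) - - \frac{233503}{6267} = \left(\frac{7}{2} + \frac{\left(-597\right)^{2}}{2}\right) \left(- \frac{1}{347930}\right) + \frac{233503}{6267} = \left(\frac{7}{2} + \frac{1}{2} \cdot 356409\right) \left(- \frac{1}{347930}\right) + \frac{233503}{6267} = \left(\frac{7}{2} + \frac{356409}{2}\right) \left(- \frac{1}{347930}\right) + \frac{233503}{6267} = 178208 \left(- \frac{1}{347930}\right) + \frac{233503}{6267} = - \frac{89104}{173965} + \frac{233503}{6267} = \frac{40062934627}{1090238655}$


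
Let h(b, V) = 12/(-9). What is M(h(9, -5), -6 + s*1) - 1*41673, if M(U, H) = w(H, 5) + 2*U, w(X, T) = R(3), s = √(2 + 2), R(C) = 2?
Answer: -125021/3 ≈ -41674.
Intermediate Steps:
s = 2 (s = √4 = 2)
h(b, V) = -4/3 (h(b, V) = 12*(-⅑) = -4/3)
w(X, T) = 2
M(U, H) = 2 + 2*U
M(h(9, -5), -6 + s*1) - 1*41673 = (2 + 2*(-4/3)) - 1*41673 = (2 - 8/3) - 41673 = -⅔ - 41673 = -125021/3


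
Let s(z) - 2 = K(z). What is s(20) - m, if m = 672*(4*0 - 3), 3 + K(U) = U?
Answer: 2035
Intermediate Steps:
K(U) = -3 + U
s(z) = -1 + z (s(z) = 2 + (-3 + z) = -1 + z)
m = -2016 (m = 672*(0 - 3) = 672*(-3) = -2016)
s(20) - m = (-1 + 20) - 1*(-2016) = 19 + 2016 = 2035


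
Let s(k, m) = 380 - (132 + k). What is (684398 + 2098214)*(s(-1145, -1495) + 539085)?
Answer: 1503940568536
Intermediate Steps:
s(k, m) = 248 - k (s(k, m) = 380 + (-132 - k) = 248 - k)
(684398 + 2098214)*(s(-1145, -1495) + 539085) = (684398 + 2098214)*((248 - 1*(-1145)) + 539085) = 2782612*((248 + 1145) + 539085) = 2782612*(1393 + 539085) = 2782612*540478 = 1503940568536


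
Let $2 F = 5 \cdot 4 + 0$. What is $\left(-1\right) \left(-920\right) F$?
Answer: $9200$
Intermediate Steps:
$F = 10$ ($F = \frac{5 \cdot 4 + 0}{2} = \frac{20 + 0}{2} = \frac{1}{2} \cdot 20 = 10$)
$\left(-1\right) \left(-920\right) F = \left(-1\right) \left(-920\right) 10 = 920 \cdot 10 = 9200$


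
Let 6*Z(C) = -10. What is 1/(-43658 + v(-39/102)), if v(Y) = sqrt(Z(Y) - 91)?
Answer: -65487/2859031585 - I*sqrt(834)/5718063170 ≈ -2.2905e-5 - 5.0505e-9*I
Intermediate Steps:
Z(C) = -5/3 (Z(C) = (1/6)*(-10) = -5/3)
v(Y) = I*sqrt(834)/3 (v(Y) = sqrt(-5/3 - 91) = sqrt(-278/3) = I*sqrt(834)/3)
1/(-43658 + v(-39/102)) = 1/(-43658 + I*sqrt(834)/3)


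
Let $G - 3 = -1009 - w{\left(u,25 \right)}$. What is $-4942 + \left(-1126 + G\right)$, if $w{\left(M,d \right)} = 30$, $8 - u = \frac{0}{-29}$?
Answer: $-7104$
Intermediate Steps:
$u = 8$ ($u = 8 - \frac{0}{-29} = 8 - 0 \left(- \frac{1}{29}\right) = 8 - 0 = 8 + 0 = 8$)
$G = -1036$ ($G = 3 - 1039 = -1036$)
$-4942 + \left(-1126 + G\right) = -4942 - 2162 = -7104$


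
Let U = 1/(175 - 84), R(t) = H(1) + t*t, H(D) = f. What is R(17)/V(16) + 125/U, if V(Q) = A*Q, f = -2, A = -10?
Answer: 1819713/160 ≈ 11373.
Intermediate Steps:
V(Q) = -10*Q
H(D) = -2
R(t) = -2 + t² (R(t) = -2 + t*t = -2 + t²)
U = 1/91 ≈ 0.010989
R(17)/V(16) + 125/U = (-2 + 17²)/((-10*16)) + 125/(1/91) = (-2 + 289)/(-160) + 125*91 = 287*(-1/160) + 11375 = -287/160 + 11375 = 1819713/160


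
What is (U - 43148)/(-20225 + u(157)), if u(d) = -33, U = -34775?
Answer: 77923/20258 ≈ 3.8465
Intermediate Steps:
(U - 43148)/(-20225 + u(157)) = (-34775 - 43148)/(-20225 - 33) = -77923/(-20258) = -77923*(-1/20258) = 77923/20258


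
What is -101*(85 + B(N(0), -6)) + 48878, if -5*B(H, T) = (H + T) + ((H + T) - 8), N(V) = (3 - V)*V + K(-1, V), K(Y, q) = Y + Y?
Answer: 199041/5 ≈ 39808.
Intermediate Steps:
K(Y, q) = 2*Y
N(V) = -2 + V*(3 - V) (N(V) = (3 - V)*V + 2*(-1) = V*(3 - V) - 2 = -2 + V*(3 - V))
B(H, T) = 8/5 - 2*H/5 - 2*T/5 (B(H, T) = -((H + T) + ((H + T) - 8))/5 = -((H + T) + (-8 + H + T))/5 = -(-8 + 2*H + 2*T)/5 = 8/5 - 2*H/5 - 2*T/5)
-101*(85 + B(N(0), -6)) + 48878 = -101*(85 + (8/5 - 2*(-2 - 1*0**2 + 3*0)/5 - 2/5*(-6))) + 48878 = -101*(85 + (8/5 - 2*(-2 - 1*0 + 0)/5 + 12/5)) + 48878 = -101*(85 + (8/5 - 2*(-2 + 0 + 0)/5 + 12/5)) + 48878 = -101*(85 + (8/5 - 2/5*(-2) + 12/5)) + 48878 = -101*(85 + (8/5 + 4/5 + 12/5)) + 48878 = -101*(85 + 24/5) + 48878 = -101*449/5 + 48878 = -45349/5 + 48878 = 199041/5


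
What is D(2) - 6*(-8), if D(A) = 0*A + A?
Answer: 50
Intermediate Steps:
D(A) = A (D(A) = 0 + A = A)
D(2) - 6*(-8) = 2 - 6*(-8) = 2 + 48 = 50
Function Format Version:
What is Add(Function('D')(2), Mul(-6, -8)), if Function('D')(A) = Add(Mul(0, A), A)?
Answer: 50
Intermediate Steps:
Function('D')(A) = A (Function('D')(A) = Add(0, A) = A)
Add(Function('D')(2), Mul(-6, -8)) = Add(2, Mul(-6, -8)) = Add(2, 48) = 50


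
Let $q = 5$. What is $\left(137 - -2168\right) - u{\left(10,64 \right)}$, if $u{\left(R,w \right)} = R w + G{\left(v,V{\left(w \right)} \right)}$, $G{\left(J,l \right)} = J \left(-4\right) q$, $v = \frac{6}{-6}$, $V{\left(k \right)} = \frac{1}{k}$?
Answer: $1645$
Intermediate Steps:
$v = -1$ ($v = 6 \left(- \frac{1}{6}\right) = -1$)
$G{\left(J,l \right)} = - 20 J$ ($G{\left(J,l \right)} = J \left(-4\right) 5 = - 4 J 5 = - 20 J$)
$u{\left(R,w \right)} = 20 + R w$ ($u{\left(R,w \right)} = R w - -20 = R w + 20 = 20 + R w$)
$\left(137 - -2168\right) - u{\left(10,64 \right)} = \left(137 - -2168\right) - \left(20 + 10 \cdot 64\right) = \left(137 + 2168\right) - \left(20 + 640\right) = 2305 - 660 = 1645$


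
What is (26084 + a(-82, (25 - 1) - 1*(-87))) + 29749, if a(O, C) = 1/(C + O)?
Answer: 1619158/29 ≈ 55833.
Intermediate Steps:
(26084 + a(-82, (25 - 1) - 1*(-87))) + 29749 = (26084 + 1/(((25 - 1) - 1*(-87)) - 82)) + 29749 = (26084 + 1/((24 + 87) - 82)) + 29749 = (26084 + 1/(111 - 82)) + 29749 = (26084 + 1/29) + 29749 = 756437/29 + 29749 = 1619158/29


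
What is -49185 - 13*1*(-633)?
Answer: -40956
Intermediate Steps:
-49185 - 13*1*(-633) = -49185 - 13*(-633) = -49185 - 1*(-8229) = -49185 + 8229 = -40956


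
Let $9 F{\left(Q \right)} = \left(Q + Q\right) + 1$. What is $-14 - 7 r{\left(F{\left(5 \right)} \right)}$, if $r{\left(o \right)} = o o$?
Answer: $- \frac{1981}{81} \approx -24.457$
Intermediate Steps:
$F{\left(Q \right)} = \frac{1}{9} + \frac{2 Q}{9}$ ($F{\left(Q \right)} = \frac{\left(Q + Q\right) + 1}{9} = \frac{2 Q + 1}{9} = \frac{1 + 2 Q}{9} = \frac{1}{9} + \frac{2 Q}{9}$)
$r{\left(o \right)} = o^{2}$
$-14 - 7 r{\left(F{\left(5 \right)} \right)} = -14 - 7 \left(\frac{1}{9} + \frac{2}{9} \cdot 5\right)^{2} = -14 - 7 \left(\frac{1}{9} + \frac{10}{9}\right)^{2} = -14 - 7 \left(\frac{11}{9}\right)^{2} = -14 - \frac{847}{81} = - \frac{1981}{81}$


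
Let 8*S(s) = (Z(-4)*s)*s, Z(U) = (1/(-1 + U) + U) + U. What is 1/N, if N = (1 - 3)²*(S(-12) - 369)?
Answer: -5/10332 ≈ -0.00048393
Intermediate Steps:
Z(U) = 1/(-1 + U) + 2*U (Z(U) = (U + 1/(-1 + U)) + U = 1/(-1 + U) + 2*U)
S(s) = -41*s²/40 (S(s) = ((((1 - 2*(-4) + 2*(-4)²)/(-1 - 4))*s)*s)/8 = ((((1 + 8 + 2*16)/(-5))*s)*s)/8 = (((-(1 + 8 + 32)/5)*s)*s)/8 = (((-⅕*41)*s)*s)/8 = ((-41*s/5)*s)/8 = (-41*s²/5)/8 = -41*s²/40)
N = -10332/5 (N = (1 - 3)²*(-41/40*(-12)² - 369) = (-2)²*(-41/40*144 - 369) = 4*(-738/5 - 369) = 4*(-2583/5) = -10332/5 ≈ -2066.4)
1/N = 1/(-10332/5) = -5/10332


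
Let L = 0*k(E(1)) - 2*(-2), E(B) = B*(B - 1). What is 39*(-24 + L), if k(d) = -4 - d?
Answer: -780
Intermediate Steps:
E(B) = B*(-1 + B)
L = 4 (L = 0*(-4 - (-1 + 1)) - 2*(-2) = 0*(-4 - 0) + 4 = 0*(-4 - 1*0) + 4 = 0*(-4 + 0) + 4 = 0*(-4) + 4 = 0 + 4 = 4)
39*(-24 + L) = 39*(-24 + 4) = 39*(-20) = -780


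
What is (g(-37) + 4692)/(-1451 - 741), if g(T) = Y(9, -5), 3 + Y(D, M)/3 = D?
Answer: -2355/1096 ≈ -2.1487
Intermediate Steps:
Y(D, M) = -9 + 3*D
g(T) = 18 (g(T) = -9 + 3*9 = -9 + 27 = 18)
(g(-37) + 4692)/(-1451 - 741) = (18 + 4692)/(-1451 - 741) = 4710/(-2192) = 4710*(-1/2192) = -2355/1096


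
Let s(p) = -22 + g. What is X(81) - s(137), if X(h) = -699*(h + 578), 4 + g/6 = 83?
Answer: -461093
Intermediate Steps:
g = 474 (g = -24 + 6*83 = -24 + 498 = 474)
s(p) = 452 (s(p) = -22 + 474 = 452)
X(h) = -404022 - 699*h (X(h) = -699*(578 + h) = -404022 - 699*h)
X(81) - s(137) = (-404022 - 699*81) - 1*452 = (-404022 - 56619) - 452 = -460641 - 452 = -461093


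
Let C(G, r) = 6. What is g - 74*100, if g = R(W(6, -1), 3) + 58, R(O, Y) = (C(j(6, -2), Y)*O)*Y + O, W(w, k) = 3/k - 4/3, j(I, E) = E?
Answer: -22273/3 ≈ -7424.3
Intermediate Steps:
W(w, k) = -4/3 + 3/k (W(w, k) = 3/k - 4*1/3 = 3/k - 4/3 = -4/3 + 3/k)
R(O, Y) = O + 6*O*Y (R(O, Y) = (6*O)*Y + O = 6*O*Y + O = O + 6*O*Y)
g = -73/3 (g = (-4/3 + 3/(-1))*(1 + 6*3) + 58 = (-4/3 + 3*(-1))*(1 + 18) + 58 = (-4/3 - 3)*19 + 58 = -13/3*19 + 58 = -247/3 + 58 = -73/3 ≈ -24.333)
g - 74*100 = -73/3 - 74*100 = -73/3 - 7400 = -22273/3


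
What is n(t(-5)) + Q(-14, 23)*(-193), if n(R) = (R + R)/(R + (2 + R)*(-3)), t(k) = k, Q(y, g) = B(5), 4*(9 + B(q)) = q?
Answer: 5973/4 ≈ 1493.3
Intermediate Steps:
B(q) = -9 + q/4
Q(y, g) = -31/4 (Q(y, g) = -9 + (¼)*5 = -9 + 5/4 = -31/4)
n(R) = 2*R/(-6 - 2*R) (n(R) = (2*R)/(R + (-6 - 3*R)) = (2*R)/(-6 - 2*R) = 2*R/(-6 - 2*R))
n(t(-5)) + Q(-14, 23)*(-193) = -1*(-5)/(3 - 5) - 31/4*(-193) = -1*(-5)/(-2) + 5983/4 = -1*(-5)*(-½) + 5983/4 = -5/2 + 5983/4 = 5973/4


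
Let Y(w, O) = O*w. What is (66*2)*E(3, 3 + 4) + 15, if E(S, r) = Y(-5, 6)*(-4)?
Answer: 15855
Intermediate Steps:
E(S, r) = 120 (E(S, r) = (6*(-5))*(-4) = -30*(-4) = 120)
(66*2)*E(3, 3 + 4) + 15 = (66*2)*120 + 15 = 132*120 + 15 = 15840 + 15 = 15855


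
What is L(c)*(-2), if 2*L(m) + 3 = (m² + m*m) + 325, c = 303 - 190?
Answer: -25860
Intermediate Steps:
c = 113
L(m) = 161 + m² (L(m) = -3/2 + ((m² + m*m) + 325)/2 = -3/2 + ((m² + m²) + 325)/2 = -3/2 + (2*m² + 325)/2 = -3/2 + (325 + 2*m²)/2 = -3/2 + (325/2 + m²) = 161 + m²)
L(c)*(-2) = (161 + 113²)*(-2) = (161 + 12769)*(-2) = 12930*(-2) = -25860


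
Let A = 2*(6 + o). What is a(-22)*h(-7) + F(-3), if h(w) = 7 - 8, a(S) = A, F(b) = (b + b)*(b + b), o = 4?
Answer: 16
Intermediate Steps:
F(b) = 4*b² (F(b) = (2*b)*(2*b) = 4*b²)
A = 20 (A = 2*(6 + 4) = 2*10 = 20)
a(S) = 20
h(w) = -1
a(-22)*h(-7) + F(-3) = 20*(-1) + 4*(-3)² = -20 + 4*9 = -20 + 36 = 16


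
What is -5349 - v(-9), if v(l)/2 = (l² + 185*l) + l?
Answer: -2163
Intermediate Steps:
v(l) = 2*l² + 372*l (v(l) = 2*((l² + 185*l) + l) = 2*(l² + 186*l) = 2*l² + 372*l)
-5349 - v(-9) = -5349 - 2*(-9)*(186 - 9) = -5349 - 2*(-9)*177 = -5349 - 1*(-3186) = -5349 + 3186 = -2163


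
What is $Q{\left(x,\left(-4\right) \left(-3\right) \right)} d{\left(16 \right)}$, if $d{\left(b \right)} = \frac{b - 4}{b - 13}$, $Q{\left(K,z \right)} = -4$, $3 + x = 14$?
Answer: $-16$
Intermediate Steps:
$x = 11$ ($x = -3 + 14 = 11$)
$d{\left(b \right)} = \frac{-4 + b}{-13 + b}$
$Q{\left(x,\left(-4\right) \left(-3\right) \right)} d{\left(16 \right)} = - 4 \frac{-4 + 16}{-13 + 16} = - 4 \cdot \frac{1}{3} \cdot 12 = \left(-4\right) 4 = -16$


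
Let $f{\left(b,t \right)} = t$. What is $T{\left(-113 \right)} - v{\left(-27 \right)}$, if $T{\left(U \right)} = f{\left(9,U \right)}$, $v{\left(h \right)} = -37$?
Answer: $-76$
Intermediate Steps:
$T{\left(U \right)} = U$
$T{\left(-113 \right)} - v{\left(-27 \right)} = -113 - -37 = -113 + 37 = -76$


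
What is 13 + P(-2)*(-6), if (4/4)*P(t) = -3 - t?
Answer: 19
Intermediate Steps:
P(t) = -3 - t
13 + P(-2)*(-6) = 13 + (-3 - 1*(-2))*(-6) = 13 + (-3 + 2)*(-6) = 13 - 1*(-6) = 13 + 6 = 19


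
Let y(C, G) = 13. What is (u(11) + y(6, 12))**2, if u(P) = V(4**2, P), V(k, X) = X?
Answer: 576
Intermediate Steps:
u(P) = P
(u(11) + y(6, 12))**2 = (11 + 13)**2 = 24**2 = 576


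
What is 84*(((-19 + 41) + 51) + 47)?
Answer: 10080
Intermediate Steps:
84*(((-19 + 41) + 51) + 47) = 84*((22 + 51) + 47) = 84*(73 + 47) = 84*120 = 10080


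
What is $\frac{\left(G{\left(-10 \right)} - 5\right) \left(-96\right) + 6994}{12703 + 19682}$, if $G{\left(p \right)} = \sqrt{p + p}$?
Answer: $\frac{7474}{32385} - \frac{64 i \sqrt{5}}{10795} \approx 0.23079 - 0.013257 i$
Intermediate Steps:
$G{\left(p \right)} = \sqrt{2} \sqrt{p}$ ($G{\left(p \right)} = \sqrt{2 p} = \sqrt{2} \sqrt{p}$)
$\frac{\left(G{\left(-10 \right)} - 5\right) \left(-96\right) + 6994}{12703 + 19682} = \frac{\left(\sqrt{2} \sqrt{-10} - 5\right) \left(-96\right) + 6994}{12703 + 19682} = \frac{\left(\sqrt{2} i \sqrt{10} - 5\right) \left(-96\right) + 6994}{32385} = \left(\left(2 i \sqrt{5} - 5\right) \left(-96\right) + 6994\right) \frac{1}{32385} = \left(\left(-5 + 2 i \sqrt{5}\right) \left(-96\right) + 6994\right) \frac{1}{32385} = \left(\left(480 - 192 i \sqrt{5}\right) + 6994\right) \frac{1}{32385} = \left(7474 - 192 i \sqrt{5}\right) \frac{1}{32385} = \frac{7474}{32385} - \frac{64 i \sqrt{5}}{10795}$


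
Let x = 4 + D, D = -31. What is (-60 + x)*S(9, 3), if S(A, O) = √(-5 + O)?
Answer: -87*I*√2 ≈ -123.04*I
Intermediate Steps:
x = -27 (x = 4 - 31 = -27)
(-60 + x)*S(9, 3) = (-60 - 27)*√(-5 + 3) = -87*I*√2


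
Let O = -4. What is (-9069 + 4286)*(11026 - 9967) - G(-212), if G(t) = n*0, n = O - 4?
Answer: -5065197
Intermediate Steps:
n = -8 (n = -4 - 4 = -8)
G(t) = 0 (G(t) = -8*0 = 0)
(-9069 + 4286)*(11026 - 9967) - G(-212) = (-9069 + 4286)*(11026 - 9967) - 1*0 = -4783*1059 + 0 = -5065197 + 0 = -5065197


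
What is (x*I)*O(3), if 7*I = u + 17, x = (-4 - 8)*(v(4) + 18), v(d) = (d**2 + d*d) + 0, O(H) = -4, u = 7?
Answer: 57600/7 ≈ 8228.6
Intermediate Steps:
v(d) = 2*d**2 (v(d) = (d**2 + d**2) + 0 = 2*d**2 + 0 = 2*d**2)
x = -600 (x = (-4 - 8)*(2*4**2 + 18) = -12*(2*16 + 18) = -12*(32 + 18) = -12*50 = -600)
I = 24/7 (I = (7 + 17)/7 = (1/7)*24 = 24/7 ≈ 3.4286)
(x*I)*O(3) = -600*24/7*(-4) = -14400/7*(-4) = 57600/7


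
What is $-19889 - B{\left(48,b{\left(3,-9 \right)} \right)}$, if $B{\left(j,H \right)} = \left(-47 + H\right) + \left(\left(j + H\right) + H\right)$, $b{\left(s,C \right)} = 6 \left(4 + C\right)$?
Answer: $-19800$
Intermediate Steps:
$b{\left(s,C \right)} = 24 + 6 C$
$B{\left(j,H \right)} = -47 + j + 3 H$ ($B{\left(j,H \right)} = \left(-47 + H\right) + \left(\left(H + j\right) + H\right) = \left(-47 + H\right) + \left(j + 2 H\right) = -47 + j + 3 H$)
$-19889 - B{\left(48,b{\left(3,-9 \right)} \right)} = -19889 - \left(-47 + 48 + 3 \left(24 + 6 \left(-9\right)\right)\right) = -19889 - \left(-47 + 48 + 3 \left(24 - 54\right)\right) = -19889 - \left(-47 + 48 + 3 \left(-30\right)\right) = -19889 - \left(-47 + 48 - 90\right) = -19889 - -89 = -19889 + 89 = -19800$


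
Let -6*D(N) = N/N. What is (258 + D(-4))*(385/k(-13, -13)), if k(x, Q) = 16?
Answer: 595595/96 ≈ 6204.1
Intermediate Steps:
D(N) = -⅙ (D(N) = -N/(6*N) = -⅙*1 = -⅙)
(258 + D(-4))*(385/k(-13, -13)) = (258 - ⅙)*(385/16) = 1547*(385*(1/16))/6 = (1547/6)*(385/16) = 595595/96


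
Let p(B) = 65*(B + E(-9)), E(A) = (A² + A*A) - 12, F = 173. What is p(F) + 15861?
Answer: 36856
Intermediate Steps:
E(A) = -12 + 2*A² (E(A) = (A² + A²) - 12 = 2*A² - 12 = -12 + 2*A²)
p(B) = 9750 + 65*B (p(B) = 65*(B + (-12 + 2*(-9)²)) = 65*(B + (-12 + 2*81)) = 65*(B + (-12 + 162)) = 65*(B + 150) = 65*(150 + B) = 9750 + 65*B)
p(F) + 15861 = (9750 + 65*173) + 15861 = (9750 + 11245) + 15861 = 20995 + 15861 = 36856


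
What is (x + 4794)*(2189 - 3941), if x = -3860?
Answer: -1636368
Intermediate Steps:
(x + 4794)*(2189 - 3941) = (-3860 + 4794)*(2189 - 3941) = 934*(-1752) = -1636368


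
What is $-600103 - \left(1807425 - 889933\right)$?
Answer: $-1517595$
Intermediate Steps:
$-600103 - \left(1807425 - 889933\right) = -600103 - 917492 = -1517595$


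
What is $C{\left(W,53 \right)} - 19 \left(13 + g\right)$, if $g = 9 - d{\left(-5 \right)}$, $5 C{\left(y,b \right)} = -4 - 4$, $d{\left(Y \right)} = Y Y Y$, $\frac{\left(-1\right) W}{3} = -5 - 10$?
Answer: $- \frac{13973}{5} \approx -2794.6$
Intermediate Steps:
$W = 45$ ($W = - 3 \left(-5 - 10\right) = \left(-3\right) \left(-15\right) = 45$)
$d{\left(Y \right)} = Y^{3}$ ($d{\left(Y \right)} = Y^{2} Y = Y^{3}$)
$C{\left(y,b \right)} = - \frac{8}{5}$ ($C{\left(y,b \right)} = \frac{-4 - 4}{5} = \frac{1}{5} \left(-8\right) = - \frac{8}{5}$)
$g = 134$ ($g = 9 - \left(-5\right)^{3} = 9 - -125 = 9 + 125 = 134$)
$C{\left(W,53 \right)} - 19 \left(13 + g\right) = - \frac{8}{5} - 19 \left(13 + 134\right) = - \frac{8}{5} - 19 \cdot 147 = - \frac{8}{5} - 2793 = - \frac{13973}{5}$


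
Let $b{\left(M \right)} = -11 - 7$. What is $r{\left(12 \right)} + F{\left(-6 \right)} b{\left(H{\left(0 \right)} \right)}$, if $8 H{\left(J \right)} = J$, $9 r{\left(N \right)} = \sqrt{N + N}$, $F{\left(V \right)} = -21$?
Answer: $378 + \frac{2 \sqrt{6}}{9} \approx 378.54$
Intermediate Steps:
$r{\left(N \right)} = \frac{\sqrt{2} \sqrt{N}}{9}$ ($r{\left(N \right)} = \frac{\sqrt{N + N}}{9} = \frac{\sqrt{2 N}}{9} = \frac{\sqrt{2} \sqrt{N}}{9}$)
$H{\left(J \right)} = \frac{J}{8}$
$b{\left(M \right)} = -18$ ($b{\left(M \right)} = -11 - 7 = -18$)
$r{\left(12 \right)} + F{\left(-6 \right)} b{\left(H{\left(0 \right)} \right)} = \frac{\sqrt{2} \sqrt{12}}{9} - -378 = \frac{\sqrt{2} \cdot 2 \sqrt{3}}{9} + 378 = \frac{2 \sqrt{6}}{9} + 378 = 378 + \frac{2 \sqrt{6}}{9}$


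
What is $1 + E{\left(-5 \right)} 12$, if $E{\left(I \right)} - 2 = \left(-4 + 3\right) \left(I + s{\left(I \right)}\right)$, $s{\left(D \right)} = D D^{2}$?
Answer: $1585$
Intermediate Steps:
$s{\left(D \right)} = D^{3}$
$E{\left(I \right)} = 2 - I - I^{3}$ ($E{\left(I \right)} = 2 + \left(-4 + 3\right) \left(I + I^{3}\right) = 2 - \left(I + I^{3}\right) = 2 - I - I^{3}$)
$1 + E{\left(-5 \right)} 12 = 1 + \left(2 - -5 - \left(-5\right)^{3}\right) 12 = 1 + \left(2 + 5 - -125\right) 12 = 1 + \left(2 + 5 + 125\right) 12 = 1 + 132 \cdot 12 = 1 + 1584 = 1585$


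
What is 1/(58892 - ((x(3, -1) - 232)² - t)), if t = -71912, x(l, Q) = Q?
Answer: -1/67309 ≈ -1.4857e-5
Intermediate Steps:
1/(58892 - ((x(3, -1) - 232)² - t)) = 1/(58892 - ((-1 - 232)² - 1*(-71912))) = 1/(58892 - ((-233)² + 71912)) = 1/(58892 - (54289 + 71912)) = 1/(58892 - 1*126201) = 1/(58892 - 126201) = 1/(-67309) = -1/67309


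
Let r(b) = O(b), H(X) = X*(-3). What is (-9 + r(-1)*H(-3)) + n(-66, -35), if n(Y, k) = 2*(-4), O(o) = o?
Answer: -26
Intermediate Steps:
H(X) = -3*X
r(b) = b
n(Y, k) = -8
(-9 + r(-1)*H(-3)) + n(-66, -35) = (-9 - (-3)*(-3)) - 8 = (-9 - 1*9) - 8 = (-9 - 9) - 8 = -18 - 8 = -26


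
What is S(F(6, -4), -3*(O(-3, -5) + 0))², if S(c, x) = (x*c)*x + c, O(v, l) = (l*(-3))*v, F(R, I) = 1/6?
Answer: 83046769/9 ≈ 9.2274e+6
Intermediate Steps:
F(R, I) = ⅙
O(v, l) = -3*l*v (O(v, l) = (-3*l)*v = -3*l*v)
S(c, x) = c + c*x² (S(c, x) = (c*x)*x + c = c*x² + c = c + c*x²)
S(F(6, -4), -3*(O(-3, -5) + 0))² = ((1 + (-3*(-3*(-5)*(-3) + 0))²)/6)² = ((1 + (-3*(-45 + 0))²)/6)² = ((1 + (-3*(-45))²)/6)² = ((1 + 135²)/6)² = ((1 + 18225)/6)² = ((⅙)*18226)² = (9113/3)² = 83046769/9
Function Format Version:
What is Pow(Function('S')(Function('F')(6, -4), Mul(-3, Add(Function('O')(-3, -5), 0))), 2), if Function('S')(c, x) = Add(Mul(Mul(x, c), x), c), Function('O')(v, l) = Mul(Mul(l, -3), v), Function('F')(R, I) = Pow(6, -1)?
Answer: Rational(83046769, 9) ≈ 9.2274e+6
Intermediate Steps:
Function('F')(R, I) = Rational(1, 6)
Function('O')(v, l) = Mul(-3, l, v) (Function('O')(v, l) = Mul(Mul(-3, l), v) = Mul(-3, l, v))
Function('S')(c, x) = Add(c, Mul(c, Pow(x, 2))) (Function('S')(c, x) = Add(Mul(Mul(c, x), x), c) = Add(Mul(c, Pow(x, 2)), c) = Add(c, Mul(c, Pow(x, 2))))
Pow(Function('S')(Function('F')(6, -4), Mul(-3, Add(Function('O')(-3, -5), 0))), 2) = Pow(Mul(Rational(1, 6), Add(1, Pow(Mul(-3, Add(Mul(-3, -5, -3), 0)), 2))), 2) = Pow(Mul(Rational(1, 6), Add(1, Pow(Mul(-3, Add(-45, 0)), 2))), 2) = Pow(Mul(Rational(1, 6), Add(1, Pow(Mul(-3, -45), 2))), 2) = Pow(Mul(Rational(1, 6), Add(1, Pow(135, 2))), 2) = Pow(Mul(Rational(1, 6), Add(1, 18225)), 2) = Pow(Mul(Rational(1, 6), 18226), 2) = Pow(Rational(9113, 3), 2) = Rational(83046769, 9)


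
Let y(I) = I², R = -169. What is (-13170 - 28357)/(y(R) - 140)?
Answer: -41527/28421 ≈ -1.4611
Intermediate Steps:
(-13170 - 28357)/(y(R) - 140) = (-13170 - 28357)/((-169)² - 140) = -41527/(28561 - 140) = -41527/28421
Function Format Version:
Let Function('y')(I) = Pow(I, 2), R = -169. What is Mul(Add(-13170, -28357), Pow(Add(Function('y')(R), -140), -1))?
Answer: Rational(-41527, 28421) ≈ -1.4611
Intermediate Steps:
Mul(Add(-13170, -28357), Pow(Add(Function('y')(R), -140), -1)) = Mul(Add(-13170, -28357), Pow(Add(Pow(-169, 2), -140), -1)) = Mul(-41527, Pow(Add(28561, -140), -1)) = Mul(-41527, Pow(28421, -1)) = Mul(-41527, Rational(1, 28421)) = Rational(-41527, 28421)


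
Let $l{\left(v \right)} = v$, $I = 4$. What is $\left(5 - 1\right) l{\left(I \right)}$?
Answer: $16$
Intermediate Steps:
$\left(5 - 1\right) l{\left(I \right)} = \left(5 - 1\right) 4 = 4 \cdot 4 = 16$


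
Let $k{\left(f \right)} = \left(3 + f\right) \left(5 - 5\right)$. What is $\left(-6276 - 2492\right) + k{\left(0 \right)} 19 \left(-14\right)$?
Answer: $-8768$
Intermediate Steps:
$k{\left(f \right)} = 0$ ($k{\left(f \right)} = \left(3 + f\right) 0 = 0$)
$\left(-6276 - 2492\right) + k{\left(0 \right)} 19 \left(-14\right) = \left(-6276 - 2492\right) + 0 \cdot 19 \left(-14\right) = -8768 + 0 \left(-14\right) = -8768 + 0 = -8768$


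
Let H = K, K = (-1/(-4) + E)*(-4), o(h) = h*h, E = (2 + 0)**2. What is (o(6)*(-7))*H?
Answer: 4284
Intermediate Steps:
E = 4 (E = 2**2 = 4)
o(h) = h**2
K = -17 (K = (-1/(-4) + 4)*(-4) = (-1*(-1/4) + 4)*(-4) = (1/4 + 4)*(-4) = (17/4)*(-4) = -17)
H = -17
(o(6)*(-7))*H = (6**2*(-7))*(-17) = (36*(-7))*(-17) = -252*(-17) = 4284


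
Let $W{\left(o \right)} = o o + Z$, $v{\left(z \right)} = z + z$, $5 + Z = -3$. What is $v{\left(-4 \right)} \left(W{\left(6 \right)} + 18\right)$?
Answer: $-368$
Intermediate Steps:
$Z = -8$ ($Z = -5 - 3 = -8$)
$v{\left(z \right)} = 2 z$
$W{\left(o \right)} = -8 + o^{2}$ ($W{\left(o \right)} = o o - 8 = o^{2} - 8 = -8 + o^{2}$)
$v{\left(-4 \right)} \left(W{\left(6 \right)} + 18\right) = 2 \left(-4\right) \left(\left(-8 + 6^{2}\right) + 18\right) = - 8 \left(\left(-8 + 36\right) + 18\right) = - 8 \left(28 + 18\right) = \left(-8\right) 46 = -368$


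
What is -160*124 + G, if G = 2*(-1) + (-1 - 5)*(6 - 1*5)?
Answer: -19848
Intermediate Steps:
G = -8 (G = -2 - 6*(6 - 5) = -2 - 6*1 = -2 - 6 = -8)
-160*124 + G = -160*124 - 8 = -19840 - 8 = -19848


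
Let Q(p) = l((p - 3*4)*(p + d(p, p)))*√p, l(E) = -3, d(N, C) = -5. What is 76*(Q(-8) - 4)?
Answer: -304 - 456*I*√2 ≈ -304.0 - 644.88*I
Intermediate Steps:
Q(p) = -3*√p
76*(Q(-8) - 4) = 76*(-6*I*√2 - 4) = 76*(-4 - 6*I*√2) = -304 - 456*I*√2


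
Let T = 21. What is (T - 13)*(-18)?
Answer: -144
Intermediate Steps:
(T - 13)*(-18) = (21 - 13)*(-18) = 8*(-18) = -144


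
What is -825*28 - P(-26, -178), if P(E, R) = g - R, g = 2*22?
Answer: -23322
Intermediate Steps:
g = 44
P(E, R) = 44 - R
-825*28 - P(-26, -178) = -825*28 - (44 - 1*(-178)) = -23100 - (44 + 178) = -23100 - 1*222 = -23100 - 222 = -23322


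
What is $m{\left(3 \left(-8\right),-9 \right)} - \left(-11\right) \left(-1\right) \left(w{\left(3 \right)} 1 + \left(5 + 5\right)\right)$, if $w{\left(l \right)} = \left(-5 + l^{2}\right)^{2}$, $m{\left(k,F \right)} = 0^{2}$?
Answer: $-286$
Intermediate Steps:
$m{\left(k,F \right)} = 0$
$m{\left(3 \left(-8\right),-9 \right)} - \left(-11\right) \left(-1\right) \left(w{\left(3 \right)} 1 + \left(5 + 5\right)\right) = 0 - \left(-11\right) \left(-1\right) \left(\left(-5 + 3^{2}\right)^{2} \cdot 1 + \left(5 + 5\right)\right) = 0 - 11 \left(\left(-5 + 9\right)^{2} \cdot 1 + 10\right) = 0 - 11 \left(4^{2} \cdot 1 + 10\right) = 0 - 11 \left(16 \cdot 1 + 10\right) = 0 - 11 \left(16 + 10\right) = 0 - 11 \cdot 26 = 0 - 286 = -286$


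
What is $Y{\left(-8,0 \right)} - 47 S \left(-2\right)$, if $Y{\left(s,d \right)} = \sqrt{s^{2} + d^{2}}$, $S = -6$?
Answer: $-556$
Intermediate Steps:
$Y{\left(s,d \right)} = \sqrt{d^{2} + s^{2}}$
$Y{\left(-8,0 \right)} - 47 S \left(-2\right) = \sqrt{0^{2} + \left(-8\right)^{2}} - 47 \left(\left(-6\right) \left(-2\right)\right) = \sqrt{0 + 64} - 564 = \sqrt{64} - 564 = 8 - 564 = -556$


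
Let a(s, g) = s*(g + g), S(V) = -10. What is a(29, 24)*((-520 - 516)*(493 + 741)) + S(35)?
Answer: -1779566218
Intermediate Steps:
a(s, g) = 2*g*s (a(s, g) = s*(2*g) = 2*g*s)
a(29, 24)*((-520 - 516)*(493 + 741)) + S(35) = (2*24*29)*((-520 - 516)*(493 + 741)) - 10 = 1392*(-1036*1234) - 10 = 1392*(-1278424) - 10 = -1779566208 - 10 = -1779566218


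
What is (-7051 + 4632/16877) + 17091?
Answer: 169449712/16877 ≈ 10040.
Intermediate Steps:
(-7051 + 4632/16877) + 17091 = -118995095/16877 + 17091 = 169449712/16877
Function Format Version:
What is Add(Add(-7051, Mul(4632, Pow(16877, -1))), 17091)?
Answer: Rational(169449712, 16877) ≈ 10040.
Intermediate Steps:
Add(Add(-7051, Mul(4632, Pow(16877, -1))), 17091) = Add(Add(-7051, Mul(4632, Rational(1, 16877))), 17091) = Add(Add(-7051, Rational(4632, 16877)), 17091) = Add(Rational(-118995095, 16877), 17091) = Rational(169449712, 16877)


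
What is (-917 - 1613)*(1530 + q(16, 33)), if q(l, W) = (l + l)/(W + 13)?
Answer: -3872660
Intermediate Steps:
q(l, W) = 2*l/(13 + W) (q(l, W) = (2*l)/(13 + W) = 2*l/(13 + W))
(-917 - 1613)*(1530 + q(16, 33)) = (-917 - 1613)*(1530 + 2*16/(13 + 33)) = -2530*(1530 + 2*16/46) = -2530*(1530 + 2*16*(1/46)) = -2530*(1530 + 16/23) = -2530*35206/23 = -3872660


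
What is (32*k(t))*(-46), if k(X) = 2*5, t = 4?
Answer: -14720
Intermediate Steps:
k(X) = 10
(32*k(t))*(-46) = (32*10)*(-46) = 320*(-46) = -14720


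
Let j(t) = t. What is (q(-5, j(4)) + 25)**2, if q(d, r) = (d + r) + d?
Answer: 361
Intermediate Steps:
q(d, r) = r + 2*d
(q(-5, j(4)) + 25)**2 = ((4 + 2*(-5)) + 25)**2 = ((4 - 10) + 25)**2 = (-6 + 25)**2 = 19**2 = 361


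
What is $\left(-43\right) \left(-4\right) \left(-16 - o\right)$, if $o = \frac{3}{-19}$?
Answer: $- \frac{51772}{19} \approx -2724.8$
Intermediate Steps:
$o = - \frac{3}{19}$ ($o = 3 \left(- \frac{1}{19}\right) = - \frac{3}{19} \approx -0.15789$)
$\left(-43\right) \left(-4\right) \left(-16 - o\right) = \left(-43\right) \left(-4\right) \left(-16 - - \frac{3}{19}\right) = 172 \left(-16 + \frac{3}{19}\right) = 172 \left(- \frac{301}{19}\right) = - \frac{51772}{19}$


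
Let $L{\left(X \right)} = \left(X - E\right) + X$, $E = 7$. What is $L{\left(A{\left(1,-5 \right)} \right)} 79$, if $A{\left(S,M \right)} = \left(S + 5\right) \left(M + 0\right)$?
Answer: $-5293$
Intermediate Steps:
$A{\left(S,M \right)} = M \left(5 + S\right)$ ($A{\left(S,M \right)} = \left(5 + S\right) M = M \left(5 + S\right)$)
$L{\left(X \right)} = -7 + 2 X$ ($L{\left(X \right)} = \left(X - 7\right) + X = \left(-7 + X\right) + X = -7 + 2 X$)
$L{\left(A{\left(1,-5 \right)} \right)} 79 = \left(-7 + 2 \left(- 5 \left(5 + 1\right)\right)\right) 79 = \left(-7 + 2 \left(\left(-5\right) 6\right)\right) 79 = \left(-7 + 2 \left(-30\right)\right) 79 = \left(-7 - 60\right) 79 = \left(-67\right) 79 = -5293$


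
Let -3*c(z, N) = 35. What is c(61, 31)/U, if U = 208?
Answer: -35/624 ≈ -0.056090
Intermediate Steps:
c(z, N) = -35/3 (c(z, N) = -⅓*35 = -35/3)
c(61, 31)/U = -35/3/208 = (1/208)*(-35/3) = -35/624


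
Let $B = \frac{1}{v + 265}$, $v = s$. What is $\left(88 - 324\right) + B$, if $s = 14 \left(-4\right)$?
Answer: $- \frac{49323}{209} \approx -236.0$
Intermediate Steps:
$s = -56$
$v = -56$
$B = \frac{1}{209}$ ($B = \frac{1}{-56 + 265} = \frac{1}{209} \approx 0.0047847$)
$\left(88 - 324\right) + B = \left(88 - 324\right) + \frac{1}{209} = -236 + \frac{1}{209} = - \frac{49323}{209}$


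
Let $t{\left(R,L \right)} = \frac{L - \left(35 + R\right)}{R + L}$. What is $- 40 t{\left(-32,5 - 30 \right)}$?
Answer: $- \frac{1120}{57} \approx -19.649$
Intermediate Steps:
$t{\left(R,L \right)} = \frac{-35 + L - R}{L + R}$
$- 40 t{\left(-32,5 - 30 \right)} = - 40 \frac{-35 + \left(5 - 30\right) - -32}{\left(5 - 30\right) - 32} = - 40 \frac{-35 + \left(5 - 30\right) + 32}{\left(5 - 30\right) - 32} = - 40 \frac{-35 - 25 + 32}{-25 - 32} = - 40 \frac{1}{-57} \left(-28\right) = - 40 \left(\left(- \frac{1}{57}\right) \left(-28\right)\right) = \left(-40\right) \frac{28}{57} = - \frac{1120}{57}$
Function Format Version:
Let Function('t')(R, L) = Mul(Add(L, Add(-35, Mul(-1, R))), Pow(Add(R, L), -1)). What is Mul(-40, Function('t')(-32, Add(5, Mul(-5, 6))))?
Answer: Rational(-1120, 57) ≈ -19.649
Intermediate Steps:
Function('t')(R, L) = Mul(Pow(Add(L, R), -1), Add(-35, L, Mul(-1, R))) (Function('t')(R, L) = Mul(Add(-35, L, Mul(-1, R)), Pow(Add(L, R), -1)) = Mul(Pow(Add(L, R), -1), Add(-35, L, Mul(-1, R))))
Mul(-40, Function('t')(-32, Add(5, Mul(-5, 6)))) = Mul(-40, Mul(Pow(Add(Add(5, Mul(-5, 6)), -32), -1), Add(-35, Add(5, Mul(-5, 6)), Mul(-1, -32)))) = Mul(-40, Mul(Pow(Add(Add(5, -30), -32), -1), Add(-35, Add(5, -30), 32))) = Mul(-40, Mul(Pow(Add(-25, -32), -1), Add(-35, -25, 32))) = Mul(-40, Mul(Pow(-57, -1), -28)) = Mul(-40, Mul(Rational(-1, 57), -28)) = Mul(-40, Rational(28, 57)) = Rational(-1120, 57)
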